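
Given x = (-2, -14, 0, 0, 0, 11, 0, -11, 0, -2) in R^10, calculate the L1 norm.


Non-zero entries: [(0, -2), (1, -14), (5, 11), (7, -11), (9, -2)]
Absolute values: [2, 14, 11, 11, 2]
||x||_1 = sum = 40.

40


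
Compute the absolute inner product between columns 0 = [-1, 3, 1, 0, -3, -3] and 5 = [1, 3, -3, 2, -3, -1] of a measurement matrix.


Inner product: -1*1 + 3*3 + 1*-3 + 0*2 + -3*-3 + -3*-1
Products: [-1, 9, -3, 0, 9, 3]
Sum = 17.
|dot| = 17.

17


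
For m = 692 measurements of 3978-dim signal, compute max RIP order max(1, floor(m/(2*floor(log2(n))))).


floor(log2(3978)) = 11.
2*11 = 22.
m/(2*floor(log2(n))) = 692/22 ≈ 31.4545.
floor = 31.
k = max(1, 31) = 31.

31


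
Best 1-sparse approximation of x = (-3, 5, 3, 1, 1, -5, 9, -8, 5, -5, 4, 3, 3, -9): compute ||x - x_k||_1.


Sorted |x_i| descending: [9, 9, 8, 5, 5, 5, 5, 4, 3, 3, 3, 3, 1, 1]
Keep top 1: [9]
Tail entries: [9, 8, 5, 5, 5, 5, 4, 3, 3, 3, 3, 1, 1]
L1 error = sum of tail = 55.

55


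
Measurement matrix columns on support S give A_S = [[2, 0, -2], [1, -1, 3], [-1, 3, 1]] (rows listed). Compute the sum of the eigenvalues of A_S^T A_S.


Sum of eigenvalues of A_S^T A_S = trace(A_S^T A_S) = sum of squared column norms of A_S.
A_S^T A_S diagonal: [6, 10, 14].
trace = 6 + 10 + 14 = 30.

30


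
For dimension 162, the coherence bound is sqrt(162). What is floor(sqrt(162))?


12^2 = 144 <= 162 < 169 = 13^2, so 12 <= sqrt(162) < 13.
floor(sqrt(162)) = 12.

12


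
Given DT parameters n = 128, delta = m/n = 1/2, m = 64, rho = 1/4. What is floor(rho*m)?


m = 1/2*128 = 64.
rho = 1/4.
rho*m = 1/4*64 = 16.
k = floor(16) = 16.

16


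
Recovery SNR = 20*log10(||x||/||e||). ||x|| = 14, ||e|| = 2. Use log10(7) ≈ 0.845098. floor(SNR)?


||x||/||e|| = 14/2 = 7.
log10(7) ≈ 0.845098.
20*log10(||x||/||e||) ≈ 20*0.845098 = 16.90196.
floor(16.90196) = 16.

16


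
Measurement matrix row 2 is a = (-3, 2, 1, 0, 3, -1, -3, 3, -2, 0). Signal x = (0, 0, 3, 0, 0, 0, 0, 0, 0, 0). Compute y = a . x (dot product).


Non-zero terms: ['1*3']
Products: [3]
y = sum = 3.

3


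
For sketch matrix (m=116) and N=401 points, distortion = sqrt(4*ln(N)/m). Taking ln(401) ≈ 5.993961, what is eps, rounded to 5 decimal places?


ln(401) ≈ 5.993961.
4*ln(N)/m ≈ 4*5.993961/116 ≈ 0.20668831.
eps = sqrt(0.20668831) ≈ 0.4546299 ≈ 0.45463.

0.45463


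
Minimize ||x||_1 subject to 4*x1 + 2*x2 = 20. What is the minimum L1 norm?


Axis intercepts:
  x1 = 5, x2 = 0: L1 = 5
  x1 = 0, x2 = 10: L1 = 10
x* = (5, 0)
||x*||_1 = 5.

5


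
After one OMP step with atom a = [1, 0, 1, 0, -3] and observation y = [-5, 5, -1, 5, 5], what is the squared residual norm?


a^T a = 11.
a^T y = -21.
coeff = -21/11 = -21/11.
||r||^2 = 670/11.

670/11


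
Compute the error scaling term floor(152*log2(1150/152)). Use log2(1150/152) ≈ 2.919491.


log2(n/k) = log2(1150/152) ≈ 2.919491.
k*log2(n/k) ≈ 152*2.919491 = 443.762632.
floor(443.762632) = 443.

443


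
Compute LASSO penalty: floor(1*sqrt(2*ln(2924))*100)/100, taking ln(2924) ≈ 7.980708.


ln(2924) ≈ 7.980708.
2*ln(n) ≈ 15.961416.
sqrt(2*ln(n)) ≈ sqrt(15.961416) ≈ 3.995174.
lambda ≈ 1*3.995174 = 3.995174.
floor(lambda*100)/100 = 3.99.

3.99


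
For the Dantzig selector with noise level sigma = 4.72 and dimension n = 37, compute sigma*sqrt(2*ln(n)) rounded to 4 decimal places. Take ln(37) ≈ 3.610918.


ln(37) ≈ 3.610918.
2*ln(n) ≈ 7.221836.
sqrt(2*ln(n)) ≈ sqrt(7.221836) ≈ 2.687347.
threshold ≈ 4.72*2.687347 = 12.68427784 ≈ 12.6843.

12.6843


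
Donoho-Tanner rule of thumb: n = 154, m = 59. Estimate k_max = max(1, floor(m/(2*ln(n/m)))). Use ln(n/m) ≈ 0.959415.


n/m = 154/59.
ln(n/m) ≈ 0.959415.
2*ln(n/m) ≈ 1.91883.
m/(2*ln(n/m)) ≈ 59/1.91883 ≈ 30.7479.
floor = 30.
k_max = max(1, 30) = 30.

30


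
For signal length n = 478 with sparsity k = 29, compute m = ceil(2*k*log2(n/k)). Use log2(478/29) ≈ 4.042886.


log2(n/k) = log2(478/29) ≈ 4.042886.
2*k*log2(n/k) ≈ 2*29*4.042886 = 234.487388.
m = ceil(234.487388) = 235.

235


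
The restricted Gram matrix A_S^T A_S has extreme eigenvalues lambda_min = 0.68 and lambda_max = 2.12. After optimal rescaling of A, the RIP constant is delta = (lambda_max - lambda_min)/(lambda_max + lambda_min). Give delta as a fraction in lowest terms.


lambda_max - lambda_min = 2.12 - 0.68 = 1.44.
lambda_max + lambda_min = 2.12 + 0.68 = 2.80.
delta = 1.44/2.80 = 144/280 = 18/35.

18/35


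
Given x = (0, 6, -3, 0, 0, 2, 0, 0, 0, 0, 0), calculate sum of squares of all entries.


Non-zero entries: [(1, 6), (2, -3), (5, 2)]
Squares: [36, 9, 4]
||x||_2^2 = sum = 49.

49


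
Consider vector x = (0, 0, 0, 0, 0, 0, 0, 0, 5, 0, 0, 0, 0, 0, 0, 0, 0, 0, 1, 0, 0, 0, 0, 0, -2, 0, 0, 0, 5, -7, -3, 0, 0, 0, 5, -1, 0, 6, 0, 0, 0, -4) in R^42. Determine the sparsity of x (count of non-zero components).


Non-zero positions: [8, 18, 24, 28, 29, 30, 34, 35, 37, 41].
Sparsity = 10.

10


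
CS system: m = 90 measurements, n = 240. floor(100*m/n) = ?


100*m/n = 100*90/240 ≈ 37.5.
floor = 37.

37


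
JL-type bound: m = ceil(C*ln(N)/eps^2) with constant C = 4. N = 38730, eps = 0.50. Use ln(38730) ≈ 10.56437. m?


ln(38730) ≈ 10.56437.
eps^2 = 0.50^2 = 0.25.
C*ln(N)/eps^2 ≈ 4*10.56437/0.25 ≈ 169.0299.
m = ceil(169.0299) = 170.

170


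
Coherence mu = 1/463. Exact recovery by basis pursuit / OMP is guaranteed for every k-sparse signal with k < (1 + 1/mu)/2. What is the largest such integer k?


1/mu = 463.
1 + 1/mu = 464.
(1 + 1/mu)/2 = 232 is an integer and the inequality is strict, so k_max = 232 - 1 = 231.

231


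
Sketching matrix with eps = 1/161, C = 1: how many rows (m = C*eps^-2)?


1/eps = 161.
(1/eps)^2 = 25921.
m = 1*25921 = 25921.

25921


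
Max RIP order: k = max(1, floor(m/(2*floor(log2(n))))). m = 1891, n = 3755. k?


floor(log2(3755)) = 11.
2*11 = 22.
m/(2*floor(log2(n))) = 1891/22 ≈ 85.9545.
floor = 85.
k = max(1, 85) = 85.

85


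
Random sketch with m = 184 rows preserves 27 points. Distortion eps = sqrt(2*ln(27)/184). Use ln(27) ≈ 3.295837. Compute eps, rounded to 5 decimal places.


ln(27) ≈ 3.295837.
2*ln(N)/m ≈ 2*3.295837/184 ≈ 0.03582432.
eps = sqrt(0.03582432) ≈ 0.1892731 ≈ 0.18927.

0.18927


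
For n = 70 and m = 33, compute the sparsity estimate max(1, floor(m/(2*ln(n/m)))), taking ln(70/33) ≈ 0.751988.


n/m = 70/33.
ln(n/m) ≈ 0.751988.
2*ln(n/m) ≈ 1.503976.
m/(2*ln(n/m)) ≈ 33/1.503976 ≈ 21.9418.
floor = 21.
k_max = max(1, 21) = 21.

21


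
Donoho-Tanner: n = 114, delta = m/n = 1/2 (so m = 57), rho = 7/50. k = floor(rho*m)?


m = 1/2*114 = 57.
rho = 7/50.
rho*m = 7/50*57 = 7.98.
k = floor(7.98) = 7.

7


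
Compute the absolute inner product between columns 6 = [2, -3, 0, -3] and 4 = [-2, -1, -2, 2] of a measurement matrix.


Inner product: 2*-2 + -3*-1 + 0*-2 + -3*2
Products: [-4, 3, 0, -6]
Sum = -7.
|dot| = 7.

7


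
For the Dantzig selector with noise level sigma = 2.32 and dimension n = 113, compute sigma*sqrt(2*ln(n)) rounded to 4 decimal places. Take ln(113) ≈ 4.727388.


ln(113) ≈ 4.727388.
2*ln(n) ≈ 9.454776.
sqrt(2*ln(n)) ≈ sqrt(9.454776) ≈ 3.074862.
threshold ≈ 2.32*3.074862 = 7.13367984 ≈ 7.1337.

7.1337


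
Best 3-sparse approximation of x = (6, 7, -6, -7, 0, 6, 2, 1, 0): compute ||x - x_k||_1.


Sorted |x_i| descending: [7, 7, 6, 6, 6, 2, 1, 0, 0]
Keep top 3: [7, 7, 6]
Tail entries: [6, 6, 2, 1, 0, 0]
L1 error = sum of tail = 15.

15


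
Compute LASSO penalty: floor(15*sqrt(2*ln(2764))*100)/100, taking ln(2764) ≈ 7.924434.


ln(2764) ≈ 7.924434.
2*ln(n) ≈ 15.848868.
sqrt(2*ln(n)) ≈ sqrt(15.848868) ≈ 3.981064.
lambda ≈ 15*3.981064 = 59.71596.
floor(lambda*100)/100 = 59.71.

59.71


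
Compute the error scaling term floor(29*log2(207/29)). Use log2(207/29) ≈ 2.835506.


log2(n/k) = log2(207/29) ≈ 2.835506.
k*log2(n/k) ≈ 29*2.835506 = 82.229674.
floor(82.229674) = 82.

82


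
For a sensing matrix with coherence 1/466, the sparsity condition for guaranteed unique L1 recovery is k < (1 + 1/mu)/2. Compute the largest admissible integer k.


1/mu = 466.
1 + 1/mu = 467.
(1 + 1/mu)/2 = 233.5 is not an integer, so k_max = floor(233.5) = 233.

233


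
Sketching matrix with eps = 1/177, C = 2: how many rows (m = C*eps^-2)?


1/eps = 177.
(1/eps)^2 = 31329.
m = 2*31329 = 62658.

62658


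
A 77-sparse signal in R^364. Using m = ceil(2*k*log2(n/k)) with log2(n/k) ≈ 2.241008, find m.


log2(n/k) = log2(364/77) ≈ 2.241008.
2*k*log2(n/k) ≈ 2*77*2.241008 = 345.115232.
m = ceil(345.115232) = 346.

346


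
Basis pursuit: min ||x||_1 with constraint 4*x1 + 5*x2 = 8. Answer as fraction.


Axis intercepts:
  x1 = 2, x2 = 0: L1 = 2
  x1 = 0, x2 = 8/5: L1 = 8/5
x* = (0, 8/5)
||x*||_1 = 8/5.

8/5


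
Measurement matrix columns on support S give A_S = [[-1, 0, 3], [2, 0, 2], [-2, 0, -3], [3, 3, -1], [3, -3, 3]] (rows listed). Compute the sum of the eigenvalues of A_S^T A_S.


Sum of eigenvalues of A_S^T A_S = trace(A_S^T A_S) = sum of squared column norms of A_S.
A_S^T A_S diagonal: [27, 18, 32].
trace = 27 + 18 + 32 = 77.

77


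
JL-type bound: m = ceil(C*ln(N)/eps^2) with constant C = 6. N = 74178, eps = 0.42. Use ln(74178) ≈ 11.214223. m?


ln(74178) ≈ 11.214223.
eps^2 = 0.42^2 = 0.1764.
C*ln(N)/eps^2 ≈ 6*11.214223/0.1764 ≈ 381.4362.
m = ceil(381.4362) = 382.

382


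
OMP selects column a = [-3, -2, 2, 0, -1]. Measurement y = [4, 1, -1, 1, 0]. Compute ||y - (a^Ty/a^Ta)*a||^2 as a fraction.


a^T a = 18.
a^T y = -16.
coeff = -16/18 = -8/9.
||r||^2 = 43/9.

43/9


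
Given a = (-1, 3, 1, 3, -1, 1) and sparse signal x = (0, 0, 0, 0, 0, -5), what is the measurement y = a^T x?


Non-zero terms: ['1*-5']
Products: [-5]
y = sum = -5.

-5


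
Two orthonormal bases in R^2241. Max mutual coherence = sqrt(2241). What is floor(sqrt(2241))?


47^2 = 2209 <= 2241 < 2304 = 48^2, so 47 <= sqrt(2241) < 48.
floor(sqrt(2241)) = 47.

47


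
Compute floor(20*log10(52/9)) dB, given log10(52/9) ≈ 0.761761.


||x||/||e|| = 52/9.
log10(52/9) ≈ 0.761761.
20*log10(||x||/||e||) ≈ 20*0.761761 = 15.23522.
floor(15.23522) = 15.

15


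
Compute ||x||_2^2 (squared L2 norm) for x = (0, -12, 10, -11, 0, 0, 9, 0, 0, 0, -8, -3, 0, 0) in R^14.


Non-zero entries: [(1, -12), (2, 10), (3, -11), (6, 9), (10, -8), (11, -3)]
Squares: [144, 100, 121, 81, 64, 9]
||x||_2^2 = sum = 519.

519


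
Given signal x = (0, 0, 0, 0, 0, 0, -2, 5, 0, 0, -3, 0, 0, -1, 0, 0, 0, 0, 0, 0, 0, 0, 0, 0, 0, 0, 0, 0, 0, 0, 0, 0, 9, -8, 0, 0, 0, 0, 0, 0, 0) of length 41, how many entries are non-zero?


Non-zero positions: [6, 7, 10, 13, 32, 33].
Sparsity = 6.

6


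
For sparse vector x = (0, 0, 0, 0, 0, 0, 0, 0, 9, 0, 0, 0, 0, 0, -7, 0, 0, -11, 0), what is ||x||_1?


Non-zero entries: [(8, 9), (14, -7), (17, -11)]
Absolute values: [9, 7, 11]
||x||_1 = sum = 27.

27


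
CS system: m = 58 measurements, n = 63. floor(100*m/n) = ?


100*m/n = 100*58/63 ≈ 92.0635.
floor = 92.

92


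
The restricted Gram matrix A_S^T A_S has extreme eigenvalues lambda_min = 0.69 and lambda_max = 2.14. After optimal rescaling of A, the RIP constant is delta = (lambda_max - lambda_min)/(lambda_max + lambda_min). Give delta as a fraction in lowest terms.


lambda_max - lambda_min = 2.14 - 0.69 = 1.45.
lambda_max + lambda_min = 2.14 + 0.69 = 2.83.
delta = 1.45/2.83 = 145/283.

145/283


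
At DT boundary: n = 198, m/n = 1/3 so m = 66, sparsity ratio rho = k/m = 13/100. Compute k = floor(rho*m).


m = 1/3*198 = 66.
rho = 13/100.
rho*m = 13/100*66 = 8.58.
k = floor(8.58) = 8.

8


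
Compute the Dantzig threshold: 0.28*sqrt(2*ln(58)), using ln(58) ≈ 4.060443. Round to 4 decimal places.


ln(58) ≈ 4.060443.
2*ln(n) ≈ 8.120886.
sqrt(2*ln(n)) ≈ sqrt(8.120886) ≈ 2.849717.
threshold ≈ 0.28*2.849717 = 0.79792076 ≈ 0.7979.

0.7979


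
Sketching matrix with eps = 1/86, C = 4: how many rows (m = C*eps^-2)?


1/eps = 86.
(1/eps)^2 = 7396.
m = 4*7396 = 29584.

29584


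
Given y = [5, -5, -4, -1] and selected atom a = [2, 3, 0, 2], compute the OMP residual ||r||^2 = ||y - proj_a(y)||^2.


a^T a = 17.
a^T y = -7.
coeff = -7/17 = -7/17.
||r||^2 = 1090/17.

1090/17


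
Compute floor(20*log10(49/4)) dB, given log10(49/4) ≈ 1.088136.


||x||/||e|| = 49/4.
log10(49/4) ≈ 1.088136.
20*log10(||x||/||e||) ≈ 20*1.088136 = 21.76272.
floor(21.76272) = 21.

21


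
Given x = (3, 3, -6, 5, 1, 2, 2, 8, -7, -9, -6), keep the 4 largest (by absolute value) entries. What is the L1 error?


Sorted |x_i| descending: [9, 8, 7, 6, 6, 5, 3, 3, 2, 2, 1]
Keep top 4: [9, 8, 7, 6]
Tail entries: [6, 5, 3, 3, 2, 2, 1]
L1 error = sum of tail = 22.

22


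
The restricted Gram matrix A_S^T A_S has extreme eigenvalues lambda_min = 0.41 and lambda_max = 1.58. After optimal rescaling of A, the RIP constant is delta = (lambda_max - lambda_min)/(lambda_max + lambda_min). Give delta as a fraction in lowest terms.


lambda_max - lambda_min = 1.58 - 0.41 = 1.17.
lambda_max + lambda_min = 1.58 + 0.41 = 1.99.
delta = 1.17/1.99 = 117/199.

117/199


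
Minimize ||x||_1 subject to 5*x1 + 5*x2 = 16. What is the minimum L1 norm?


Axis intercepts:
  x1 = 16/5, x2 = 0: L1 = 16/5
  x1 = 0, x2 = 16/5: L1 = 16/5
x* = (16/5, 0)
||x*||_1 = 16/5.

16/5


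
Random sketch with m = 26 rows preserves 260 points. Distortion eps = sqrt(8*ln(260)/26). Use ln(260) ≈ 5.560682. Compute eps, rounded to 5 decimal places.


ln(260) ≈ 5.560682.
8*ln(N)/m ≈ 8*5.560682/26 ≈ 1.71097908.
eps = sqrt(1.71097908) ≈ 1.308044 ≈ 1.30804.

1.30804


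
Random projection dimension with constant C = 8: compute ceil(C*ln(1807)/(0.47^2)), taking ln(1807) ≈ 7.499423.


ln(1807) ≈ 7.499423.
eps^2 = 0.47^2 = 0.2209.
C*ln(N)/eps^2 ≈ 8*7.499423/0.2209 ≈ 271.5952.
m = ceil(271.5952) = 272.

272


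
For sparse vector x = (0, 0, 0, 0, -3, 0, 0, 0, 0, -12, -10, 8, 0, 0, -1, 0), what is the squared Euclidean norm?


Non-zero entries: [(4, -3), (9, -12), (10, -10), (11, 8), (14, -1)]
Squares: [9, 144, 100, 64, 1]
||x||_2^2 = sum = 318.

318


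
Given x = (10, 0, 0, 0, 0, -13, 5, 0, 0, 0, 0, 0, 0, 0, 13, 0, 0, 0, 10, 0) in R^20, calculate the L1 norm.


Non-zero entries: [(0, 10), (5, -13), (6, 5), (14, 13), (18, 10)]
Absolute values: [10, 13, 5, 13, 10]
||x||_1 = sum = 51.

51


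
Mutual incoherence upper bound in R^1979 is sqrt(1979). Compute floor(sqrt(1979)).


44^2 = 1936 <= 1979 < 2025 = 45^2, so 44 <= sqrt(1979) < 45.
floor(sqrt(1979)) = 44.

44


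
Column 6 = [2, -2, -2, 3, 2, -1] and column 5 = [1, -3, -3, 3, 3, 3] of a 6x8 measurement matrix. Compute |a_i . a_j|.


Inner product: 2*1 + -2*-3 + -2*-3 + 3*3 + 2*3 + -1*3
Products: [2, 6, 6, 9, 6, -3]
Sum = 26.
|dot| = 26.

26


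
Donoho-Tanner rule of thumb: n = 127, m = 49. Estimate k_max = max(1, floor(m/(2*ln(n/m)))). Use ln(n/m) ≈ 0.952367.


n/m = 127/49.
ln(n/m) ≈ 0.952367.
2*ln(n/m) ≈ 1.904734.
m/(2*ln(n/m)) ≈ 49/1.904734 ≈ 25.7254.
floor = 25.
k_max = max(1, 25) = 25.

25


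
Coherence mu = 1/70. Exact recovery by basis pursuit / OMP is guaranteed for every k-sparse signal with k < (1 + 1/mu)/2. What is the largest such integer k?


1/mu = 70.
1 + 1/mu = 71.
(1 + 1/mu)/2 = 35.5 is not an integer, so k_max = floor(35.5) = 35.

35


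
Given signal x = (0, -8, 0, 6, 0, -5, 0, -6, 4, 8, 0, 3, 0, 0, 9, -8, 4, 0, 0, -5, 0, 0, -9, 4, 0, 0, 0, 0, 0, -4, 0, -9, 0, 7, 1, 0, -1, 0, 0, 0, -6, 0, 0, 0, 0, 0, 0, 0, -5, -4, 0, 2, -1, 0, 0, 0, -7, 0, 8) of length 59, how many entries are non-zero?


Non-zero positions: [1, 3, 5, 7, 8, 9, 11, 14, 15, 16, 19, 22, 23, 29, 31, 33, 34, 36, 40, 48, 49, 51, 52, 56, 58].
Sparsity = 25.

25


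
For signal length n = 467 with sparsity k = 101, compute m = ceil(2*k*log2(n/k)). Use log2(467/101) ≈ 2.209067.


log2(n/k) = log2(467/101) ≈ 2.209067.
2*k*log2(n/k) ≈ 2*101*2.209067 = 446.231534.
m = ceil(446.231534) = 447.

447


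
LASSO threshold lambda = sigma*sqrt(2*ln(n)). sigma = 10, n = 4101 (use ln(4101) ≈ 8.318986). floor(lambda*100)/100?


ln(4101) ≈ 8.318986.
2*ln(n) ≈ 16.637972.
sqrt(2*ln(n)) ≈ sqrt(16.637972) ≈ 4.078967.
lambda ≈ 10*4.078967 = 40.78967.
floor(lambda*100)/100 = 40.78.

40.78


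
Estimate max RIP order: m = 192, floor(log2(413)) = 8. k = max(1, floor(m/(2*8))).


floor(log2(413)) = 8.
2*8 = 16.
m/(2*floor(log2(n))) = 192/16 ≈ 12.0.
floor = 12.
k = max(1, 12) = 12.

12


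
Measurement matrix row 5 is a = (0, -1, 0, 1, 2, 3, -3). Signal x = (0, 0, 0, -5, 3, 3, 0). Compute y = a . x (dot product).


Non-zero terms: ['1*-5', '2*3', '3*3']
Products: [-5, 6, 9]
y = sum = 10.

10


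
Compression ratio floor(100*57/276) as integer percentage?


100*m/n = 100*57/276 ≈ 20.6522.
floor = 20.

20


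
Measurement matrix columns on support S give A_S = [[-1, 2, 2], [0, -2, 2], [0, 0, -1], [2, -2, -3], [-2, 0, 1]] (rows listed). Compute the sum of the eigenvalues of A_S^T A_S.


Sum of eigenvalues of A_S^T A_S = trace(A_S^T A_S) = sum of squared column norms of A_S.
A_S^T A_S diagonal: [9, 12, 19].
trace = 9 + 12 + 19 = 40.

40


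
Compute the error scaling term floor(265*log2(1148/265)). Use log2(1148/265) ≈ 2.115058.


log2(n/k) = log2(1148/265) ≈ 2.115058.
k*log2(n/k) ≈ 265*2.115058 = 560.49037.
floor(560.49037) = 560.

560


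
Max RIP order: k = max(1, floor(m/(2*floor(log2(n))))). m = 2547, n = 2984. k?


floor(log2(2984)) = 11.
2*11 = 22.
m/(2*floor(log2(n))) = 2547/22 ≈ 115.7727.
floor = 115.
k = max(1, 115) = 115.

115


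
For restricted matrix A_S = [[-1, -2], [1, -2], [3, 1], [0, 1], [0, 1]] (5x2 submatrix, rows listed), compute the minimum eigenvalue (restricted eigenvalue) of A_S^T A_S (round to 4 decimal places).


A_S^T A_S = [[11, 3], [3, 11]].
trace = 22.
det = 112.
disc = trace^2 - 4*det = 484 - 4*112 = 36.
sqrt(36) = 6.
lam_min = (22 - 6)/2 = 8 = 8.0000.

8.0000


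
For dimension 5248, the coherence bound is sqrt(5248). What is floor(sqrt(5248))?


72^2 = 5184 <= 5248 < 5329 = 73^2, so 72 <= sqrt(5248) < 73.
floor(sqrt(5248)) = 72.

72


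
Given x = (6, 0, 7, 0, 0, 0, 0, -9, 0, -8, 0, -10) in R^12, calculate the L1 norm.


Non-zero entries: [(0, 6), (2, 7), (7, -9), (9, -8), (11, -10)]
Absolute values: [6, 7, 9, 8, 10]
||x||_1 = sum = 40.

40


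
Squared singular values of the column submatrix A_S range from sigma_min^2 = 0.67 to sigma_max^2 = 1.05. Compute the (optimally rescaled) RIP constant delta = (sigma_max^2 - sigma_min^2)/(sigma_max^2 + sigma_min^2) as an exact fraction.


lambda_max - lambda_min = 1.05 - 0.67 = 0.38.
lambda_max + lambda_min = 1.05 + 0.67 = 1.72.
delta = 0.38/1.72 = 38/172 = 19/86.

19/86


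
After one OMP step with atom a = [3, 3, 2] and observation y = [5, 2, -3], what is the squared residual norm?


a^T a = 22.
a^T y = 15.
coeff = 15/22 = 15/22.
||r||^2 = 611/22.

611/22


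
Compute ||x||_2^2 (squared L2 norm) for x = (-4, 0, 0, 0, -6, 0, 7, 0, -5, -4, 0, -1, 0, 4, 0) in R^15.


Non-zero entries: [(0, -4), (4, -6), (6, 7), (8, -5), (9, -4), (11, -1), (13, 4)]
Squares: [16, 36, 49, 25, 16, 1, 16]
||x||_2^2 = sum = 159.

159


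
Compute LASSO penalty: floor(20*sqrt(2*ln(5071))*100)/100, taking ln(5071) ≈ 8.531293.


ln(5071) ≈ 8.531293.
2*ln(n) ≈ 17.062586.
sqrt(2*ln(n)) ≈ sqrt(17.062586) ≈ 4.130688.
lambda ≈ 20*4.130688 = 82.61376.
floor(lambda*100)/100 = 82.61.

82.61


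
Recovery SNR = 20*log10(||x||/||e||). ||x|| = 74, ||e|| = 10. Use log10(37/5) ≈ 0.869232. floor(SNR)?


||x||/||e|| = 74/10 = 37/5.
log10(37/5) ≈ 0.869232.
20*log10(||x||/||e||) ≈ 20*0.869232 = 17.38464.
floor(17.38464) = 17.

17


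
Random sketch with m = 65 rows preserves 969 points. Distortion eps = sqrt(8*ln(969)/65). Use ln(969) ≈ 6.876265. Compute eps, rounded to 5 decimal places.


ln(969) ≈ 6.876265.
8*ln(N)/m ≈ 8*6.876265/65 ≈ 0.84630954.
eps = sqrt(0.84630954) ≈ 0.9199508 ≈ 0.91995.

0.91995


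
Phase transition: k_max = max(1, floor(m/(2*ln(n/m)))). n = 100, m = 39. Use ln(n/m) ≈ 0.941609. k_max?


n/m = 100/39.
ln(n/m) ≈ 0.941609.
2*ln(n/m) ≈ 1.883218.
m/(2*ln(n/m)) ≈ 39/1.883218 ≈ 20.7092.
floor = 20.
k_max = max(1, 20) = 20.

20


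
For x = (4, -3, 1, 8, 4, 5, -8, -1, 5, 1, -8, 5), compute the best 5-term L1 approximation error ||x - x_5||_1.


Sorted |x_i| descending: [8, 8, 8, 5, 5, 5, 4, 4, 3, 1, 1, 1]
Keep top 5: [8, 8, 8, 5, 5]
Tail entries: [5, 4, 4, 3, 1, 1, 1]
L1 error = sum of tail = 19.

19


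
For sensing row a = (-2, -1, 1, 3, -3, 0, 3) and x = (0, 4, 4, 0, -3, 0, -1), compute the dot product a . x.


Non-zero terms: ['-1*4', '1*4', '-3*-3', '3*-1']
Products: [-4, 4, 9, -3]
y = sum = 6.

6


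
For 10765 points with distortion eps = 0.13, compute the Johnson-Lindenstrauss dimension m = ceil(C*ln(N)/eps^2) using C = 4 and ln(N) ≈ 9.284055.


ln(10765) ≈ 9.284055.
eps^2 = 0.13^2 = 0.0169.
C*ln(N)/eps^2 ≈ 4*9.284055/0.0169 ≈ 2197.4095.
m = ceil(2197.4095) = 2198.

2198


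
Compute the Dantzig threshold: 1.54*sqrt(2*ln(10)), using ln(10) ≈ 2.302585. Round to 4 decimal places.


ln(10) ≈ 2.302585.
2*ln(n) ≈ 4.60517.
sqrt(2*ln(n)) ≈ sqrt(4.60517) ≈ 2.145966.
threshold ≈ 1.54*2.145966 = 3.30478764 ≈ 3.3048.

3.3048


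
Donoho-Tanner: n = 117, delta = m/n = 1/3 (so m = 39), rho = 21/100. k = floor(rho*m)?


m = 1/3*117 = 39.
rho = 21/100.
rho*m = 21/100*39 = 8.19.
k = floor(8.19) = 8.

8


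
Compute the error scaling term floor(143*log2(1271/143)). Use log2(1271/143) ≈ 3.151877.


log2(n/k) = log2(1271/143) ≈ 3.151877.
k*log2(n/k) ≈ 143*3.151877 = 450.718411.
floor(450.718411) = 450.

450


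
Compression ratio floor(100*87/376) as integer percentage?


100*m/n = 100*87/376 ≈ 23.1383.
floor = 23.

23


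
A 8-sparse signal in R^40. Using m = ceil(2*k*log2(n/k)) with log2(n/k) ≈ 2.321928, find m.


log2(n/k) = log2(40/8) ≈ 2.321928.
2*k*log2(n/k) ≈ 2*8*2.321928 = 37.150848.
m = ceil(37.150848) = 38.

38


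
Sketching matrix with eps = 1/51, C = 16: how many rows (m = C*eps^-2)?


1/eps = 51.
(1/eps)^2 = 2601.
m = 16*2601 = 41616.

41616


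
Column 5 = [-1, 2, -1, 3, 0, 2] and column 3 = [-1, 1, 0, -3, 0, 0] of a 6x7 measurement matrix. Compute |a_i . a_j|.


Inner product: -1*-1 + 2*1 + -1*0 + 3*-3 + 0*0 + 2*0
Products: [1, 2, 0, -9, 0, 0]
Sum = -6.
|dot| = 6.

6


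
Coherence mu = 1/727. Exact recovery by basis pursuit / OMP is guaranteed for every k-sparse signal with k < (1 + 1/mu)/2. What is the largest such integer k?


1/mu = 727.
1 + 1/mu = 728.
(1 + 1/mu)/2 = 364 is an integer and the inequality is strict, so k_max = 364 - 1 = 363.

363


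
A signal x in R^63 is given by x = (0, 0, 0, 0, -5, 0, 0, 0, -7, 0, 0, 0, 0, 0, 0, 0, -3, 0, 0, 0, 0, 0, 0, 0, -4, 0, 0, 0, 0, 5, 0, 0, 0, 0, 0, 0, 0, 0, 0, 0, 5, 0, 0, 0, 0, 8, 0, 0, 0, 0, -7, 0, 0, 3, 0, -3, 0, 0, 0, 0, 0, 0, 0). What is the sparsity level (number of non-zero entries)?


Non-zero positions: [4, 8, 16, 24, 29, 40, 45, 50, 53, 55].
Sparsity = 10.

10


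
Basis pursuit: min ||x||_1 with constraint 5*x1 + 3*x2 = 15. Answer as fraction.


Axis intercepts:
  x1 = 3, x2 = 0: L1 = 3
  x1 = 0, x2 = 5: L1 = 5
x* = (3, 0)
||x*||_1 = 3.

3


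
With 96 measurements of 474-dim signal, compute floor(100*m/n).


100*m/n = 100*96/474 ≈ 20.2532.
floor = 20.

20


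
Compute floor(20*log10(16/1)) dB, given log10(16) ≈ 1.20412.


||x||/||e|| = 16/1 = 16.
log10(16) ≈ 1.20412.
20*log10(||x||/||e||) ≈ 20*1.20412 = 24.0824.
floor(24.0824) = 24.

24


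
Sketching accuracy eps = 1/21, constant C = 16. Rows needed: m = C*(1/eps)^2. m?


1/eps = 21.
(1/eps)^2 = 441.
m = 16*441 = 7056.

7056


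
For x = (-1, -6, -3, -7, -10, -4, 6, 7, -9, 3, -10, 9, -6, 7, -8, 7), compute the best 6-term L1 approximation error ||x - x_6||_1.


Sorted |x_i| descending: [10, 10, 9, 9, 8, 7, 7, 7, 7, 6, 6, 6, 4, 3, 3, 1]
Keep top 6: [10, 10, 9, 9, 8, 7]
Tail entries: [7, 7, 7, 6, 6, 6, 4, 3, 3, 1]
L1 error = sum of tail = 50.

50


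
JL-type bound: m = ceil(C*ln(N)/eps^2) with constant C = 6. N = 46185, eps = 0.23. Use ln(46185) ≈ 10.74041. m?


ln(46185) ≈ 10.74041.
eps^2 = 0.23^2 = 0.0529.
C*ln(N)/eps^2 ≈ 6*10.74041/0.0529 ≈ 1218.194.
m = ceil(1218.194) = 1219.

1219


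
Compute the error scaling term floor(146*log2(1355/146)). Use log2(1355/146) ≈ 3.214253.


log2(n/k) = log2(1355/146) ≈ 3.214253.
k*log2(n/k) ≈ 146*3.214253 = 469.280938.
floor(469.280938) = 469.

469


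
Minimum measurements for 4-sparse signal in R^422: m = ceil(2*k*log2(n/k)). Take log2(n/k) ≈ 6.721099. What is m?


log2(n/k) = log2(422/4) ≈ 6.721099.
2*k*log2(n/k) ≈ 2*4*6.721099 = 53.768792.
m = ceil(53.768792) = 54.

54


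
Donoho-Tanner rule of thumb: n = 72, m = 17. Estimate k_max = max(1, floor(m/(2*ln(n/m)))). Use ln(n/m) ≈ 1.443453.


n/m = 72/17.
ln(n/m) ≈ 1.443453.
2*ln(n/m) ≈ 2.886906.
m/(2*ln(n/m)) ≈ 17/2.886906 ≈ 5.8887.
floor = 5.
k_max = max(1, 5) = 5.

5


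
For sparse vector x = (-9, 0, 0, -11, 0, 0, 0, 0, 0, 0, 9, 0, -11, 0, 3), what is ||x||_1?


Non-zero entries: [(0, -9), (3, -11), (10, 9), (12, -11), (14, 3)]
Absolute values: [9, 11, 9, 11, 3]
||x||_1 = sum = 43.

43


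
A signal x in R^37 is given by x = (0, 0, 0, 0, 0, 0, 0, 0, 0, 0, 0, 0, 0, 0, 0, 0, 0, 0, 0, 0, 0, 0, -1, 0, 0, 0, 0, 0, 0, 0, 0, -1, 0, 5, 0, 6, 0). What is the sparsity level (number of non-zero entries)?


Non-zero positions: [22, 31, 33, 35].
Sparsity = 4.

4


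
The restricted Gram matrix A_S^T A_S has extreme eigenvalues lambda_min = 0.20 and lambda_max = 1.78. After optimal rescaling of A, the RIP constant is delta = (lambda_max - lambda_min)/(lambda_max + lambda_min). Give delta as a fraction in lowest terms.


lambda_max - lambda_min = 1.78 - 0.20 = 1.58.
lambda_max + lambda_min = 1.78 + 0.20 = 1.98.
delta = 1.58/1.98 = 158/198 = 79/99.

79/99


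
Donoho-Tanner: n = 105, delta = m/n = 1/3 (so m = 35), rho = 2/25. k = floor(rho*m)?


m = 1/3*105 = 35.
rho = 2/25.
rho*m = 2/25*35 = 2.8.
k = floor(2.8) = 2.

2


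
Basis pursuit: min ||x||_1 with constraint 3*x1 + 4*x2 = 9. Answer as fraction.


Axis intercepts:
  x1 = 3, x2 = 0: L1 = 3
  x1 = 0, x2 = 9/4: L1 = 9/4
x* = (0, 9/4)
||x*||_1 = 9/4.

9/4


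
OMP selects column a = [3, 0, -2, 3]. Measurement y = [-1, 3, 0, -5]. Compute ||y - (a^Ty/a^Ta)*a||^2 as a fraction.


a^T a = 22.
a^T y = -18.
coeff = -18/22 = -9/11.
||r||^2 = 223/11.

223/11


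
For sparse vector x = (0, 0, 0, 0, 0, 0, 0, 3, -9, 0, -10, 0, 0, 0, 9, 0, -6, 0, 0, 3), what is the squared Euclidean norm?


Non-zero entries: [(7, 3), (8, -9), (10, -10), (14, 9), (16, -6), (19, 3)]
Squares: [9, 81, 100, 81, 36, 9]
||x||_2^2 = sum = 316.

316


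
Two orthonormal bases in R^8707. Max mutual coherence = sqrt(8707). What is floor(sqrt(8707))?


93^2 = 8649 <= 8707 < 8836 = 94^2, so 93 <= sqrt(8707) < 94.
floor(sqrt(8707)) = 93.

93


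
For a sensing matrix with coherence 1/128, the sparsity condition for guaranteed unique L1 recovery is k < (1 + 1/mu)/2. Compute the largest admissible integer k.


1/mu = 128.
1 + 1/mu = 129.
(1 + 1/mu)/2 = 64.5 is not an integer, so k_max = floor(64.5) = 64.

64


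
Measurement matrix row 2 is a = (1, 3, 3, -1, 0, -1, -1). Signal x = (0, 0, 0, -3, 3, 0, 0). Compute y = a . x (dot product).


Non-zero terms: ['-1*-3', '0*3']
Products: [3, 0]
y = sum = 3.

3


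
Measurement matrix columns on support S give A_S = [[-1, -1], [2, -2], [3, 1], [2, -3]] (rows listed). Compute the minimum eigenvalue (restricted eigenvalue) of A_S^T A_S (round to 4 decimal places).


A_S^T A_S = [[18, -6], [-6, 15]].
trace = 33.
det = 234.
disc = trace^2 - 4*det = 1089 - 4*234 = 153.
sqrt(153) ≈ 12.369317.
lam_min = (33 - sqrt(153))/2 ≈ (33 - 12.369317)/2 = 10.3153415 ≈ 10.3153.

10.3153


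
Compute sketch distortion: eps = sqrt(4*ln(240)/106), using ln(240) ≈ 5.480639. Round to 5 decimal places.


ln(240) ≈ 5.480639.
4*ln(N)/m ≈ 4*5.480639/106 ≈ 0.20681657.
eps = sqrt(0.20681657) ≈ 0.4547709 ≈ 0.45477.

0.45477


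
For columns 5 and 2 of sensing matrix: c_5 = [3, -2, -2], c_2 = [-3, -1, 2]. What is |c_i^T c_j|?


Inner product: 3*-3 + -2*-1 + -2*2
Products: [-9, 2, -4]
Sum = -11.
|dot| = 11.

11


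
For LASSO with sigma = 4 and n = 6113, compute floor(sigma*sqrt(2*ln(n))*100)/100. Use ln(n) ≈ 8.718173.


ln(6113) ≈ 8.718173.
2*ln(n) ≈ 17.436346.
sqrt(2*ln(n)) ≈ sqrt(17.436346) ≈ 4.175685.
lambda ≈ 4*4.175685 = 16.70274.
floor(lambda*100)/100 = 16.70.

16.70


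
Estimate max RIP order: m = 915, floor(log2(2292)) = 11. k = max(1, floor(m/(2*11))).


floor(log2(2292)) = 11.
2*11 = 22.
m/(2*floor(log2(n))) = 915/22 ≈ 41.5909.
floor = 41.
k = max(1, 41) = 41.

41


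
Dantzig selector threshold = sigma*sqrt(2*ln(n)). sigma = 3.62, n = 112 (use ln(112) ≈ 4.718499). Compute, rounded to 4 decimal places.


ln(112) ≈ 4.718499.
2*ln(n) ≈ 9.436998.
sqrt(2*ln(n)) ≈ sqrt(9.436998) ≈ 3.07197.
threshold ≈ 3.62*3.07197 = 11.1205314 ≈ 11.1205.

11.1205


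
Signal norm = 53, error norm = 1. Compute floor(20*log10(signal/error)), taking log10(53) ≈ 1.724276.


||x||/||e|| = 53/1 = 53.
log10(53) ≈ 1.724276.
20*log10(||x||/||e||) ≈ 20*1.724276 = 34.48552.
floor(34.48552) = 34.

34


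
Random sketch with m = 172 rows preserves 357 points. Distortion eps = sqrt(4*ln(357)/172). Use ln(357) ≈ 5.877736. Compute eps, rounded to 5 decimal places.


ln(357) ≈ 5.877736.
4*ln(N)/m ≈ 4*5.877736/172 ≈ 0.13669153.
eps = sqrt(0.13669153) ≈ 0.3697182 ≈ 0.36972.

0.36972


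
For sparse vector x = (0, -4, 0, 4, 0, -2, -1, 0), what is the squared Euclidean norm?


Non-zero entries: [(1, -4), (3, 4), (5, -2), (6, -1)]
Squares: [16, 16, 4, 1]
||x||_2^2 = sum = 37.

37


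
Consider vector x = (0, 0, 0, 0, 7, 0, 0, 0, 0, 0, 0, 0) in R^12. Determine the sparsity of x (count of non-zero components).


Non-zero positions: [4].
Sparsity = 1.

1


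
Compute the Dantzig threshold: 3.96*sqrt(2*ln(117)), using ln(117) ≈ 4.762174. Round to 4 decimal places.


ln(117) ≈ 4.762174.
2*ln(n) ≈ 9.524348.
sqrt(2*ln(n)) ≈ sqrt(9.524348) ≈ 3.086154.
threshold ≈ 3.96*3.086154 = 12.22116984 ≈ 12.2212.

12.2212


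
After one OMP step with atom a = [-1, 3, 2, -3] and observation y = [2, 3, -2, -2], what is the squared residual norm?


a^T a = 23.
a^T y = 9.
coeff = 9/23 = 9/23.
||r||^2 = 402/23.

402/23


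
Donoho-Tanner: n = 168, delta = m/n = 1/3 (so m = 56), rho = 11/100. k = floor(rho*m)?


m = 1/3*168 = 56.
rho = 11/100.
rho*m = 11/100*56 = 6.16.
k = floor(6.16) = 6.

6


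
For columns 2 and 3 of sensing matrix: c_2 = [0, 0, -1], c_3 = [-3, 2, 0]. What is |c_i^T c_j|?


Inner product: 0*-3 + 0*2 + -1*0
Products: [0, 0, 0]
Sum = 0.
|dot| = 0.

0


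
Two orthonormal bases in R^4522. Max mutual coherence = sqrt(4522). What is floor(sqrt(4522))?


67^2 = 4489 <= 4522 < 4624 = 68^2, so 67 <= sqrt(4522) < 68.
floor(sqrt(4522)) = 67.

67


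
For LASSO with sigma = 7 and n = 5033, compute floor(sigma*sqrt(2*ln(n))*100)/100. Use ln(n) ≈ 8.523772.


ln(5033) ≈ 8.523772.
2*ln(n) ≈ 17.047544.
sqrt(2*ln(n)) ≈ sqrt(17.047544) ≈ 4.128867.
lambda ≈ 7*4.128867 = 28.902069.
floor(lambda*100)/100 = 28.90.

28.90


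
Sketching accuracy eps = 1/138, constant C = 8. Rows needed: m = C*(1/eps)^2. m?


1/eps = 138.
(1/eps)^2 = 19044.
m = 8*19044 = 152352.

152352


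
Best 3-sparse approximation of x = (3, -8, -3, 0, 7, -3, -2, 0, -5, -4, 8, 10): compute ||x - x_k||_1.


Sorted |x_i| descending: [10, 8, 8, 7, 5, 4, 3, 3, 3, 2, 0, 0]
Keep top 3: [10, 8, 8]
Tail entries: [7, 5, 4, 3, 3, 3, 2, 0, 0]
L1 error = sum of tail = 27.

27


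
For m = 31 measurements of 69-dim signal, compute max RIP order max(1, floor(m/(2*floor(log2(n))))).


floor(log2(69)) = 6.
2*6 = 12.
m/(2*floor(log2(n))) = 31/12 ≈ 2.5833.
floor = 2.
k = max(1, 2) = 2.

2


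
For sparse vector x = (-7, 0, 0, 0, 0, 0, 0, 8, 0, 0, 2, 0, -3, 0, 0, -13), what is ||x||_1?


Non-zero entries: [(0, -7), (7, 8), (10, 2), (12, -3), (15, -13)]
Absolute values: [7, 8, 2, 3, 13]
||x||_1 = sum = 33.

33


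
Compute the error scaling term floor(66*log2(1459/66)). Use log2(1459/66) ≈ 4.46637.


log2(n/k) = log2(1459/66) ≈ 4.46637.
k*log2(n/k) ≈ 66*4.46637 = 294.78042.
floor(294.78042) = 294.

294


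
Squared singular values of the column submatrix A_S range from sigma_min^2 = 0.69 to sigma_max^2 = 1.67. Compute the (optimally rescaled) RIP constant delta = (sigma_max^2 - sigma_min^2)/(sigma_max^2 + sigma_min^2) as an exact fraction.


lambda_max - lambda_min = 1.67 - 0.69 = 0.98.
lambda_max + lambda_min = 1.67 + 0.69 = 2.36.
delta = 0.98/2.36 = 98/236 = 49/118.

49/118


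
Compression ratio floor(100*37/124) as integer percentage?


100*m/n = 100*37/124 ≈ 29.8387.
floor = 29.

29


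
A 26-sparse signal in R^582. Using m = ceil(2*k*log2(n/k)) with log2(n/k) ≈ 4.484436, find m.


log2(n/k) = log2(582/26) ≈ 4.484436.
2*k*log2(n/k) ≈ 2*26*4.484436 = 233.190672.
m = ceil(233.190672) = 234.

234


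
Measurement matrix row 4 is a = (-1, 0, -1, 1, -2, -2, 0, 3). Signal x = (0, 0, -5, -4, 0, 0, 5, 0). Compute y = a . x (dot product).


Non-zero terms: ['-1*-5', '1*-4', '0*5']
Products: [5, -4, 0]
y = sum = 1.

1


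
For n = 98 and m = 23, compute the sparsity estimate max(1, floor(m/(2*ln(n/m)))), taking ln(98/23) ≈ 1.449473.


n/m = 98/23.
ln(n/m) ≈ 1.449473.
2*ln(n/m) ≈ 2.898946.
m/(2*ln(n/m)) ≈ 23/2.898946 ≈ 7.9339.
floor = 7.
k_max = max(1, 7) = 7.

7


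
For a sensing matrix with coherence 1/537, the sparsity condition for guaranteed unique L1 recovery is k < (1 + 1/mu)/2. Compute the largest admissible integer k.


1/mu = 537.
1 + 1/mu = 538.
(1 + 1/mu)/2 = 269 is an integer and the inequality is strict, so k_max = 269 - 1 = 268.

268


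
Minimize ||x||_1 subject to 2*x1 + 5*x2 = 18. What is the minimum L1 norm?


Axis intercepts:
  x1 = 9, x2 = 0: L1 = 9
  x1 = 0, x2 = 18/5: L1 = 18/5
x* = (0, 18/5)
||x*||_1 = 18/5.

18/5


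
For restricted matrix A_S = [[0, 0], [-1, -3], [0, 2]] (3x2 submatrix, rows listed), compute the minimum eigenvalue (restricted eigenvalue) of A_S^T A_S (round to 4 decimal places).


A_S^T A_S = [[1, 3], [3, 13]].
trace = 14.
det = 4.
disc = trace^2 - 4*det = 196 - 4*4 = 180.
sqrt(180) ≈ 13.416408.
lam_min = (14 - sqrt(180))/2 ≈ (14 - 13.416408)/2 = 0.291796 ≈ 0.2918.

0.2918


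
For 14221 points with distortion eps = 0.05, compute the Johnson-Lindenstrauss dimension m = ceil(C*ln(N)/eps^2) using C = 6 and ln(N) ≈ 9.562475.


ln(14221) ≈ 9.562475.
eps^2 = 0.05^2 = 0.0025.
C*ln(N)/eps^2 ≈ 6*9.562475/0.0025 ≈ 22949.94.
m = ceil(22949.94) = 22950.

22950


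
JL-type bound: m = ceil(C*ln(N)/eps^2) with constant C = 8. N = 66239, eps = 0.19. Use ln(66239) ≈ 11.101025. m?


ln(66239) ≈ 11.101025.
eps^2 = 0.19^2 = 0.0361.
C*ln(N)/eps^2 ≈ 8*11.101025/0.0361 ≈ 2460.0609.
m = ceil(2460.0609) = 2461.

2461


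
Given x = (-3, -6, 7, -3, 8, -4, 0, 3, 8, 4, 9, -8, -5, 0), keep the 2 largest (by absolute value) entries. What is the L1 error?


Sorted |x_i| descending: [9, 8, 8, 8, 7, 6, 5, 4, 4, 3, 3, 3, 0, 0]
Keep top 2: [9, 8]
Tail entries: [8, 8, 7, 6, 5, 4, 4, 3, 3, 3, 0, 0]
L1 error = sum of tail = 51.

51


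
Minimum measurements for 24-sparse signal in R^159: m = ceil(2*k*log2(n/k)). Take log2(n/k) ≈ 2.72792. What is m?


log2(n/k) = log2(159/24) ≈ 2.72792.
2*k*log2(n/k) ≈ 2*24*2.72792 = 130.94016.
m = ceil(130.94016) = 131.

131


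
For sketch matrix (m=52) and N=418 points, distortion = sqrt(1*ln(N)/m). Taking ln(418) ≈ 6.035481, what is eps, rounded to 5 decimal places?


ln(418) ≈ 6.035481.
1*ln(N)/m ≈ 1*6.035481/52 ≈ 0.11606694.
eps = sqrt(0.11606694) ≈ 0.340686 ≈ 0.34069.

0.34069


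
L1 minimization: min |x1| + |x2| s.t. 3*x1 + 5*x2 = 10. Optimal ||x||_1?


Axis intercepts:
  x1 = 10/3, x2 = 0: L1 = 10/3
  x1 = 0, x2 = 2: L1 = 2
x* = (0, 2)
||x*||_1 = 2.

2


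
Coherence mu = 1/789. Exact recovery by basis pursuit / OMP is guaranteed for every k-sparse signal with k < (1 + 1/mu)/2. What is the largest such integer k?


1/mu = 789.
1 + 1/mu = 790.
(1 + 1/mu)/2 = 395 is an integer and the inequality is strict, so k_max = 395 - 1 = 394.

394


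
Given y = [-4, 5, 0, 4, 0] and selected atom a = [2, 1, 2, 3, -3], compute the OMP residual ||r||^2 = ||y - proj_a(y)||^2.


a^T a = 27.
a^T y = 9.
coeff = 9/27 = 1/3.
||r||^2 = 54.

54


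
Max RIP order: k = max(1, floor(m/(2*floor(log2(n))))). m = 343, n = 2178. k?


floor(log2(2178)) = 11.
2*11 = 22.
m/(2*floor(log2(n))) = 343/22 ≈ 15.5909.
floor = 15.
k = max(1, 15) = 15.

15


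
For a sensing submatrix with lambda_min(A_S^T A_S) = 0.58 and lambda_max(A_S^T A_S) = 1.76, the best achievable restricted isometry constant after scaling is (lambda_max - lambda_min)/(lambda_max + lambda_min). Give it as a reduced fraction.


lambda_max - lambda_min = 1.76 - 0.58 = 1.18.
lambda_max + lambda_min = 1.76 + 0.58 = 2.34.
delta = 1.18/2.34 = 118/234 = 59/117.

59/117


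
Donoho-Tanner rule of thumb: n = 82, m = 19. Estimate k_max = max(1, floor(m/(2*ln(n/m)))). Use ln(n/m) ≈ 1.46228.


n/m = 82/19.
ln(n/m) ≈ 1.46228.
2*ln(n/m) ≈ 2.92456.
m/(2*ln(n/m)) ≈ 19/2.92456 ≈ 6.4967.
floor = 6.
k_max = max(1, 6) = 6.

6


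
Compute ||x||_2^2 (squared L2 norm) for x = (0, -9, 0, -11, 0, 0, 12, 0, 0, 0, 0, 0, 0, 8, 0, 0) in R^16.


Non-zero entries: [(1, -9), (3, -11), (6, 12), (13, 8)]
Squares: [81, 121, 144, 64]
||x||_2^2 = sum = 410.

410


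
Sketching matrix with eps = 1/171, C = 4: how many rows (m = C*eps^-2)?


1/eps = 171.
(1/eps)^2 = 29241.
m = 4*29241 = 116964.

116964


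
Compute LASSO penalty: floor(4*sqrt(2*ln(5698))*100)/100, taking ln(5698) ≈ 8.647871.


ln(5698) ≈ 8.647871.
2*ln(n) ≈ 17.295742.
sqrt(2*ln(n)) ≈ sqrt(17.295742) ≈ 4.158815.
lambda ≈ 4*4.158815 = 16.63526.
floor(lambda*100)/100 = 16.63.

16.63


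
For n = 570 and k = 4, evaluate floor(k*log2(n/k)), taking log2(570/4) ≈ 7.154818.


log2(n/k) = log2(570/4) ≈ 7.154818.
k*log2(n/k) ≈ 4*7.154818 = 28.619272.
floor(28.619272) = 28.

28


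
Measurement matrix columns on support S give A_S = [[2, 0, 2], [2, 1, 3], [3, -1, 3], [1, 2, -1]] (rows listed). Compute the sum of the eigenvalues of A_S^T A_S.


Sum of eigenvalues of A_S^T A_S = trace(A_S^T A_S) = sum of squared column norms of A_S.
A_S^T A_S diagonal: [18, 6, 23].
trace = 18 + 6 + 23 = 47.

47


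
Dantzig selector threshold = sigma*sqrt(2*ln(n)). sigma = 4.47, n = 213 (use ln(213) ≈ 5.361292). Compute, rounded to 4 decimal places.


ln(213) ≈ 5.361292.
2*ln(n) ≈ 10.722584.
sqrt(2*ln(n)) ≈ sqrt(10.722584) ≈ 3.274536.
threshold ≈ 4.47*3.274536 = 14.63717592 ≈ 14.6372.

14.6372


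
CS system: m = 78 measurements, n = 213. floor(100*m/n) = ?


100*m/n = 100*78/213 ≈ 36.6197.
floor = 36.

36


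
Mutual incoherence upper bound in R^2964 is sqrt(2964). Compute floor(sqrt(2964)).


54^2 = 2916 <= 2964 < 3025 = 55^2, so 54 <= sqrt(2964) < 55.
floor(sqrt(2964)) = 54.

54


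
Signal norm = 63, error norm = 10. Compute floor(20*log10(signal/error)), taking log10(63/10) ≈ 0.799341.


||x||/||e|| = 63/10.
log10(63/10) ≈ 0.799341.
20*log10(||x||/||e||) ≈ 20*0.799341 = 15.98682.
floor(15.98682) = 15.

15
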